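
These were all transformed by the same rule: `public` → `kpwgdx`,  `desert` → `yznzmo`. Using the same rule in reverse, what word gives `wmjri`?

brown

Compare letters: p→k is +21, u→p is +21, b→w is +21 — a constant shift. Each letter is shifted forward by 21 in the alphabet (a Caesar shift of +21).
Undoing it on wmjri: w−21=b, m−21=r, j−21=o, r−21=w, i−21=n.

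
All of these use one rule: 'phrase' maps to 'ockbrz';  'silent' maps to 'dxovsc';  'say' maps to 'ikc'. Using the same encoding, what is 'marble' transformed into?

The output letters match the input read backwards, each shifted +10: phrase reversed is esarhp. Read the word backwards and shift each letter +10.
Applying it to marble: reverse → elbram; then shift: e+10=o, l+10=v, b+10=l, r+10=b, a+10=k, m+10=w.

ovlbkw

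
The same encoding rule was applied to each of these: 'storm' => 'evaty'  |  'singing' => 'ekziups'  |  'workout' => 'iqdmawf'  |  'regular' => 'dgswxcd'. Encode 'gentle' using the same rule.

sgzvxg

Shifts by position in storm: pos 0: s→e (+12), pos 1: t→v (+2), pos 2: o→a (+12), pos 3: r→t (+2) — repeating every 2. The shifts repeat in a cycle of length 2: positions 0,1,… shift by +12, +2, then the pattern repeats.
For gentle: g+12=s, e+2=g, n+12=z, t+2=v, l+12=x, e+2=g.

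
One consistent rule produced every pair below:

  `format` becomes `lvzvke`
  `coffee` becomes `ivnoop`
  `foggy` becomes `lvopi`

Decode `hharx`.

In format: f→l is +6, o→v is +7, r→z is +8, m→v is +9 — the shift increases by 1 each position. The shift increases by 1 at each position, starting from +6: 6, 7, 8, ….
Reversing it on hharx: h−6=b, h−7=a, a−8=s, r−9=i, x−10=n.

basin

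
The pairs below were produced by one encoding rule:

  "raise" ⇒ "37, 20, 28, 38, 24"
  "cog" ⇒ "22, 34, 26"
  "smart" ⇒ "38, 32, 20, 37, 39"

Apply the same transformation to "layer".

31, 20, 44, 24, 37

r is letter #18 and maps to 37: an offset of 19. Letters become their 1-based position plus 19 (so a→20, b→21, …).
On layer: l=12→31, a=1→20, y=25→44, e=5→24, r=18→37.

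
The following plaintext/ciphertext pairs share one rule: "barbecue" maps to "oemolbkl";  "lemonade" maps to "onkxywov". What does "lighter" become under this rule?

bodrqsv

The output letters match the input read backwards, each shifted +10: barbecue reversed is eucebrab. Two steps: reverse the string, then apply a Caesar shift of +10.
Applying it to lighter: reverse → rethgil; then shift: r+10=b, e+10=o, t+10=d, h+10=r, g+10=q, i+10=s, l+10=v.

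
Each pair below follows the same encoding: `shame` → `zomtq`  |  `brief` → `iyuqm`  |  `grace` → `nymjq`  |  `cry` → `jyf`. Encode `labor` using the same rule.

Vowels shift forward by 12 and consonants shift forward by 7.
On labor: l(cons)+7=s, a(vowel)+12=m, b(cons)+7=i, o(vowel)+12=a, r(cons)+7=y.

smiay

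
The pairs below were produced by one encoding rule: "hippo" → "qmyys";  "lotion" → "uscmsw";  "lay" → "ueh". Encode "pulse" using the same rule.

The shift depends on letter class: consonant h→q is +9, but vowel i→m is +4. The rule splits by letter class: vowels +4, consonants +9.
For pulse: p(cons)+9=y, u(vowel)+4=y, l(cons)+9=u, s(cons)+9=b, e(vowel)+4=i.

yyubi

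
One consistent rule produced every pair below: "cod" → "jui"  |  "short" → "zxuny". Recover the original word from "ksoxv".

The output letters match the input read backwards, each shifted +6: cod reversed is doc. Read the word backwards and shift each letter +6.
Reversing it on ksoxv: shift back: k−6=e, s−6=m, o−6=i, x−6=r, v−6=p → emirp; then reverse → prime.

prime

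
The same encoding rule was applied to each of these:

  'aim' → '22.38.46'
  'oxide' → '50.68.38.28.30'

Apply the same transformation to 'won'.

66.50.48

a(#1)→22 and i(#9)→38: differences scale by 2, so n = 2·pos + 20. Each letter becomes 2×(its alphabet position, a=1..z=26) + 20.
For won: w=23→66, o=15→50, n=14→48.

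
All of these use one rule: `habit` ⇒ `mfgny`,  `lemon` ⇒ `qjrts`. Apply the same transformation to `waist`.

Each letter is shifted forward by 5 in the alphabet (a Caesar shift of +5).
For waist: w+5=b, a+5=f, i+5=n, s+5=x, t+5=y.

bfnxy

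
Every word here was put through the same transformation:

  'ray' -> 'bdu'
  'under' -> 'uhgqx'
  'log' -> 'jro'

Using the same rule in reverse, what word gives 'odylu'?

rival

Two steps: reverse the string, then apply a Caesar shift of +3.
Reversing it on odylu: shift back: o−3=l, d−3=a, y−3=v, l−3=i, u−3=r → lavir; then reverse → rival.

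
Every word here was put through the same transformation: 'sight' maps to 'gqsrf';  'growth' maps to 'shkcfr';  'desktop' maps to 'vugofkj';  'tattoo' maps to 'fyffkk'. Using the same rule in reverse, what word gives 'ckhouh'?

worker

s(18)→g(6) and i(8)→q(16) fit y≡25x+24 (mod 26); the inverse of 25 mod 26 is 25. Each letter's alphabet position (a=0..z=25) is mapped through 25·x+24 mod 26 — an affine cipher.
Decoding ckhouh: c(2)→25·(2−24)≡22=w; k(10)→25·(10−24)≡14=o; h(7)→25·(7−24)≡17=r; o(14)→25·(14−24)≡10=k; u(20)→25·(20−24)≡4=e; h(7)→25·(7−24)≡17=r (all mod 26).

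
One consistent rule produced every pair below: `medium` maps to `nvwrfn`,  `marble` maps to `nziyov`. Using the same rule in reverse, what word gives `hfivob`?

surely

Each pair mirrors across the alphabet (m↔n, e↔v, d↔w): positions sum to 25. This is the alphabet-reversal cipher (Atbash): a becomes z, b becomes y, etc.
Undoing it on hfivob: h↔s, f↔u, i↔r, v↔e, o↔l, b↔y.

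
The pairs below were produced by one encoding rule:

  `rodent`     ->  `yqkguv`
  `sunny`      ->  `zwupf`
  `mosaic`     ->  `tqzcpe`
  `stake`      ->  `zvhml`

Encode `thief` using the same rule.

A repeating key of period 2 is used — shifts +7, +2 over and over.
Applying it to thief: t+7=a, h+2=j, i+7=p, e+2=g, f+7=m.

ajpgm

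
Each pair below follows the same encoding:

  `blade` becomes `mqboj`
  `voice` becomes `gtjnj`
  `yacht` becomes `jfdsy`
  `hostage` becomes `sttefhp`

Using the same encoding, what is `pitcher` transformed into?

anunmfc

Shifts by position in blade: pos 0: b→m (+11), pos 1: l→q (+5), pos 2: a→b (+1), pos 3: d→o (+11), pos 4: e→j (+5) — repeating every 3. It's a Vigenère-style cipher with numeric key [11,5,1]: position i shifts by key[i mod 3].
On pitcher: p+11=a, i+5=n, t+1=u, c+11=n, h+5=m, e+1=f, r+11=c.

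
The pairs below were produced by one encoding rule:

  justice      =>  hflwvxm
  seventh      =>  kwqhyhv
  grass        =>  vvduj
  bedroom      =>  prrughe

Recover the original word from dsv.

Two steps: reverse the string, then apply a Caesar shift of +3.
Decoding dsv: shift back: d−3=a, s−3=p, v−3=s → aps; then reverse → spa.

spa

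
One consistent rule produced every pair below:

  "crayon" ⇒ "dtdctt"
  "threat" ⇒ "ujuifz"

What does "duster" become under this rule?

ewvxjx

In crayon: c→d is +1, r→t is +2, a→d is +3, y→c is +4 — the shift increases by 1 each position. Each letter shifts forward by (position + 1), i.e. 1, 2, 3, … — the shift grows by one for each successive letter.
For duster: d+1=e, u+2=w, s+3=v, t+4=x, e+5=j, r+6=x.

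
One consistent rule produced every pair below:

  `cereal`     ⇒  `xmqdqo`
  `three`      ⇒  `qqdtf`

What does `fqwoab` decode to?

pocket

The output letters match the input read backwards, each shifted +12: cereal reversed is laerec. The word is reversed, then every letter is shifted forward by 12.
Decoding fqwoab: shift back: f−12=t, q−12=e, w−12=k, o−12=c, a−12=o, b−12=p → tekcop; then reverse → pocket.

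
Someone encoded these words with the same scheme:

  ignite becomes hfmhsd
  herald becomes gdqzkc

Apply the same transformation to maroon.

Compare letters: i→h is +25, g→f is +25, n→m is +25 — a constant shift. Every letter moves 25 places later in the alphabet, wrapping around z→a.
For maroon: m+25=l, a+25=z, r+25=q, o+25=n, o+25=n, n+25=m.

lzqnnm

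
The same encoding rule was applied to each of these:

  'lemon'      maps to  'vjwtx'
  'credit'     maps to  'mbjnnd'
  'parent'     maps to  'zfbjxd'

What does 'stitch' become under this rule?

cdndmr

The shift depends on letter class: consonant l→v is +10, but vowel e→j is +5. Two shifts are in play — +5 for a/e/i/o/u, +10 for every other letter.
Applying it to stitch: s(cons)+10=c, t(cons)+10=d, i(vowel)+5=n, t(cons)+10=d, c(cons)+10=m, h(cons)+10=r.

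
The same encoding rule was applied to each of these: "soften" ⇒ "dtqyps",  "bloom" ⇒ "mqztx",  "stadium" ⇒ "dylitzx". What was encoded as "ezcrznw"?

turmoil

Shifts by position in soften: pos 0: s→d (+11), pos 1: o→t (+5), pos 2: f→q (+11), pos 3: t→y (+5) — repeating every 2. The shifts repeat in a cycle of length 2: positions 0,1,… shift by +11, +5, then the pattern repeats.
Undoing it on ezcrznw: e−11=t, z−5=u, c−11=r, r−5=m, z−11=o, n−5=i, w−11=l.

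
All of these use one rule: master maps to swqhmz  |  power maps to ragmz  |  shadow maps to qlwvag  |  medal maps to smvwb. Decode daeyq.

focus

m(12)→s(18) and a(0)→w(22) fit y≡17x+22 (mod 26); the inverse of 17 mod 26 is 23. Treating letters as 0–25, the rule is x ↦ 17x + 22 (mod 26).
Reversing it on daeyq: d(3)→23·(3−22)≡5=f; a(0)→23·(0−22)≡14=o; e(4)→23·(4−22)≡2=c; y(24)→23·(24−22)≡20=u; q(16)→23·(16−22)≡18=s (all mod 26).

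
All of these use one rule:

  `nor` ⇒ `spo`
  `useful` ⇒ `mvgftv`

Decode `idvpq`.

pouch

The output letters match the input read backwards, each shifted +1: nor reversed is ron. Two steps: reverse the string, then apply a Caesar shift of +1.
Decoding idvpq: shift back: i−1=h, d−1=c, v−1=u, p−1=o, q−1=p → hcuop; then reverse → pouch.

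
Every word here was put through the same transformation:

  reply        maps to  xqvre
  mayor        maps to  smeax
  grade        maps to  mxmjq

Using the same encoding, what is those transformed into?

znayq

The shift depends on letter class: consonant r→x is +6, but vowel e→q is +12. Two shifts are in play — +12 for a/e/i/o/u, +6 for every other letter.
On those: t(cons)+6=z, h(cons)+6=n, o(vowel)+12=a, s(cons)+6=y, e(vowel)+12=q.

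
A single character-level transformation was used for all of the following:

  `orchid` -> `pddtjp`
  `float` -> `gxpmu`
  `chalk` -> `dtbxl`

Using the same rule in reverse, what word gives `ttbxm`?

shall

It's a Vigenère-style cipher with numeric key [1,12]: position i shifts by key[i mod 2].
Reversing it on ttbxm: t−1=s, t−12=h, b−1=a, x−12=l, m−1=l.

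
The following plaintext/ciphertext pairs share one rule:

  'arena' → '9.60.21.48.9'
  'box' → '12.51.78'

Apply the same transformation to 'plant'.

a(#1)→9 and r(#18)→60: differences scale by 3, so n = 3·pos + 6. Each letter becomes 3×(its alphabet position, a=1..z=26) + 6.
On plant: p=16→54, l=12→42, a=1→9, n=14→48, t=20→66.

54.42.9.48.66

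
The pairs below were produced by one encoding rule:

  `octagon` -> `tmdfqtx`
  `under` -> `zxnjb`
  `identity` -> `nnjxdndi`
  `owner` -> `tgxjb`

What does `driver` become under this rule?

nbnfjb

The rule splits by letter class: vowels +5, consonants +10.
On driver: d(cons)+10=n, r(cons)+10=b, i(vowel)+5=n, v(cons)+10=f, e(vowel)+5=j, r(cons)+10=b.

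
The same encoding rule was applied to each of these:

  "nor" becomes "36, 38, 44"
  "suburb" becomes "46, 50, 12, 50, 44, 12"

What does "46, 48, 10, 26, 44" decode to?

Each letter becomes 2×(its alphabet position, a=1..z=26) + 8.
Undoing it on 46, 48, 10, 26, 44: 46→(46−8)÷2=19=s, 48→(48−8)÷2=20=t, 10→(10−8)÷2=1=a, 26→(26−8)÷2=9=i, 44→(44−8)÷2=18=r.

stair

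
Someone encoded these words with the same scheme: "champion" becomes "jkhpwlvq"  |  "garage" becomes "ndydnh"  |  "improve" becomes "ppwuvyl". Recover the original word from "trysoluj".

Shifts by position in champion: pos 0: c→j (+7), pos 1: h→k (+3), pos 2: a→h (+7), pos 3: m→p (+3) — repeating every 2. A repeating key of period 2 is used — shifts +7, +3 over and over.
Reversing it on trysoluj: t−7=m, r−3=o, y−7=r, s−3=p, o−7=h, l−3=i, u−7=n, j−3=g.

morphing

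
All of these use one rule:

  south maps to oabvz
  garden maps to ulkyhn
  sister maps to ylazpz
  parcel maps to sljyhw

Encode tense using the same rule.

The output letters match the input read backwards, each shifted +7: south reversed is htuos. Two steps: reverse the string, then apply a Caesar shift of +7.
For tense: reverse → esnet; then shift: e+7=l, s+7=z, n+7=u, e+7=l, t+7=a.

lzula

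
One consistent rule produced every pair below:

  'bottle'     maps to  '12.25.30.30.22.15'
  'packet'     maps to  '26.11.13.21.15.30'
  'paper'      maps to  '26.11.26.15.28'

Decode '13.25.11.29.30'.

coast

b is letter #2 and maps to 12: an offset of 10. Letters become their 1-based position plus 10 (so a→11, b→12, …).
Reversing it on 13.25.11.29.30: 13→(13−10)÷1=3=c, 25→(25−10)÷1=15=o, 11→(11−10)÷1=1=a, 29→(29−10)÷1=19=s, 30→(30−10)÷1=20=t.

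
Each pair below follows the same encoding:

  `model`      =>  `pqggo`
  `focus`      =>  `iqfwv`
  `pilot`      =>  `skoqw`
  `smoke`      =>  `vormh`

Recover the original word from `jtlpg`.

Shifts by position in model: pos 0: m→p (+3), pos 1: o→q (+2), pos 2: d→g (+3), pos 3: e→g (+2) — repeating every 2. A repeating key of period 2 is used — shifts +3, +2 over and over.
Reversing it on jtlpg: j−3=g, t−2=r, l−3=i, p−2=n, g−3=d.

grind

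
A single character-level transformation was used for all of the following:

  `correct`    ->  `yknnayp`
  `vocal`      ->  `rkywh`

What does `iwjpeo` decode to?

mantis

Compare letters: c→y is +22, o→k is +22, r→n is +22 — a constant shift. Every letter moves 22 places later in the alphabet, wrapping around z→a.
Undoing it on iwjpeo: i−22=m, w−22=a, j−22=n, p−22=t, e−22=i, o−22=s.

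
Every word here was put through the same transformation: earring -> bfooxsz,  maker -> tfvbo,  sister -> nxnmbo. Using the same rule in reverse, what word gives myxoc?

third

Each letter's alphabet position (a=0..z=25) is mapped through 25·x+5 mod 26 — an affine cipher.
Reversing it on myxoc: m(12)→25·(12−5)≡19=t; y(24)→25·(24−5)≡7=h; x(23)→25·(23−5)≡8=i; o(14)→25·(14−5)≡17=r; c(2)→25·(2−5)≡3=d (all mod 26).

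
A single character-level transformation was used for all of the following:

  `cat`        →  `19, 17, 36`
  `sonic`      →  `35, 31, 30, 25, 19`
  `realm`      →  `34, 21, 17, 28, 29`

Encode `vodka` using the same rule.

38, 31, 20, 27, 17

c is letter #3 and maps to 19: an offset of 16. Letters become their 1-based position plus 16 (so a→17, b→18, …).
For vodka: v=22→38, o=15→31, d=4→20, k=11→27, a=1→17.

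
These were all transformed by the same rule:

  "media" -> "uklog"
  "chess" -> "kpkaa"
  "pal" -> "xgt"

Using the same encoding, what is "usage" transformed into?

The shift depends on letter class: consonant m→u is +8, but vowel e→k is +6. Two shifts are in play — +6 for a/e/i/o/u, +8 for every other letter.
Applying it to usage: u(vowel)+6=a, s(cons)+8=a, a(vowel)+6=g, g(cons)+8=o, e(vowel)+6=k.

aagok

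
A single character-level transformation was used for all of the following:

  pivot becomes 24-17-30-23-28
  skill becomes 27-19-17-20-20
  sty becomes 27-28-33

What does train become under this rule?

28-26-9-17-22

Letters become their 1-based position plus 8 (so a→9, b→10, …).
On train: t=20→28, r=18→26, a=1→9, i=9→17, n=14→22.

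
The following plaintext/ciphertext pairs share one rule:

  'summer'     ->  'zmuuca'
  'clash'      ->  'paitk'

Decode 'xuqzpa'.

shrimp

The output letters match the input read backwards, each shifted +8: summer reversed is remmus. The word is reversed, then every letter is shifted forward by 8.
Reversing it on xuqzpa: shift back: x−8=p, u−8=m, q−8=i, z−8=r, p−8=h, a−8=s → pmirhs; then reverse → shrimp.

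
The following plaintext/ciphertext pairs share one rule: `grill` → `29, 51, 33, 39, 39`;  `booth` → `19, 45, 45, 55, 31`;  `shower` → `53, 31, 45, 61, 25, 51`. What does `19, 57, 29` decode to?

bug

g(#7)→29 and r(#18)→51: differences scale by 2, so n = 2·pos + 15. The formula is n = 2×(alphabet index, a=1) + 15.
Reversing it on 19, 57, 29: 19→(19−15)÷2=2=b, 57→(57−15)÷2=21=u, 29→(29−15)÷2=7=g.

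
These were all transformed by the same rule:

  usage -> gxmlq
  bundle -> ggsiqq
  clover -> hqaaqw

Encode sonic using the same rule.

The shift depends on letter class: consonant s→x is +5, but vowel u→g is +12. The rule splits by letter class: vowels +12, consonants +5.
For sonic: s(cons)+5=x, o(vowel)+12=a, n(cons)+5=s, i(vowel)+12=u, c(cons)+5=h.

xasuh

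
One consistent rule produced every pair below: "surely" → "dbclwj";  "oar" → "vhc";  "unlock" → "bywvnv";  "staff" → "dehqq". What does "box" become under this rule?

mvi

The shift depends on letter class: consonant s→d is +11, but vowel u→b is +7. Vowels shift forward by 7 and consonants shift forward by 11.
On box: b(cons)+11=m, o(vowel)+7=v, x(cons)+11=i.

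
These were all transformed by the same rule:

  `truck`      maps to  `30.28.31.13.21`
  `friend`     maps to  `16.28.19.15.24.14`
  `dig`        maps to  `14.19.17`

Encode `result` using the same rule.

28.15.29.31.22.30

Each letter is replaced by its alphabet position (a=1..z=26) + 10.
On result: r=18→28, e=5→15, s=19→29, u=21→31, l=12→22, t=20→30.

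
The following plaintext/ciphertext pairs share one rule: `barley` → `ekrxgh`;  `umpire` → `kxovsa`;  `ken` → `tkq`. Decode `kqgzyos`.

The output letters match the input read backwards, each shifted +6: barley reversed is yelrab. Read the word backwards and shift each letter +6.
Decoding kqgzyos: shift back: k−6=e, q−6=k, g−6=a, z−6=t, y−6=s, o−6=i, s−6=m → ekatsim; then reverse → mistake.

mistake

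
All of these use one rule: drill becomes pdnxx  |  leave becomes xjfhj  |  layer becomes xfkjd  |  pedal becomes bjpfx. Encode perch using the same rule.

The shift depends on letter class: consonant d→p is +12, but vowel i→n is +5. The rule splits by letter class: vowels +5, consonants +12.
On perch: p(cons)+12=b, e(vowel)+5=j, r(cons)+12=d, c(cons)+12=o, h(cons)+12=t.

bjdot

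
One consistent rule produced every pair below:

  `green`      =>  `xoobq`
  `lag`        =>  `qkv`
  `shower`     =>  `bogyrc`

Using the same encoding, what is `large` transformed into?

oqbkv

The output letters match the input read backwards, each shifted +10: green reversed is neerg. Read the word backwards and shift each letter +10.
Applying it to large: reverse → egral; then shift: e+10=o, g+10=q, r+10=b, a+10=k, l+10=v.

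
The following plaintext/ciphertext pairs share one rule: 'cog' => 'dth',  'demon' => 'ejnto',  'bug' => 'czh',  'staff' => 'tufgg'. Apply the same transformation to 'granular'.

The shift depends on letter class: consonant c→d is +1, but vowel o→t is +5. Two shifts are in play — +5 for a/e/i/o/u, +1 for every other letter.
On granular: g(cons)+1=h, r(cons)+1=s, a(vowel)+5=f, n(cons)+1=o, u(vowel)+5=z, l(cons)+1=m, a(vowel)+5=f, r(cons)+1=s.

hsfozmfs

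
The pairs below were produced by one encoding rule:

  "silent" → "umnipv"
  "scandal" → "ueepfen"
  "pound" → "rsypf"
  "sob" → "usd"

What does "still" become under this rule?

uvmnn

Two shifts are in play — +4 for a/e/i/o/u, +2 for every other letter.
On still: s(cons)+2=u, t(cons)+2=v, i(vowel)+4=m, l(cons)+2=n, l(cons)+2=n.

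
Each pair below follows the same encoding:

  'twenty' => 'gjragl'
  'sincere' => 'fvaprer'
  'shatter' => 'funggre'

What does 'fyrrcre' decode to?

Compare letters: t→g is +13, w→j is +13, e→r is +13 — a constant shift. Each letter is shifted forward by 13 in the alphabet (a Caesar shift of +13).
Decoding fyrrcre: f−13=s, y−13=l, r−13=e, r−13=e, c−13=p, r−13=e, e−13=r.

sleeper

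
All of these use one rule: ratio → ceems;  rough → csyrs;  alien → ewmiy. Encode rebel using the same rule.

The shift depends on letter class: consonant r→c is +11, but vowel a→e is +4. Two shifts are in play — +4 for a/e/i/o/u, +11 for every other letter.
On rebel: r(cons)+11=c, e(vowel)+4=i, b(cons)+11=m, e(vowel)+4=i, l(cons)+11=w.

cimiw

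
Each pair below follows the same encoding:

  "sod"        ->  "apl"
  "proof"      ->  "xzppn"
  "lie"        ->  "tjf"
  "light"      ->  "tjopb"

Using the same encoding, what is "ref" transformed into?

zfn

The shift depends on letter class: consonant s→a is +8, but vowel o→p is +1. Two shifts are in play — +1 for a/e/i/o/u, +8 for every other letter.
On ref: r(cons)+8=z, e(vowel)+1=f, f(cons)+8=n.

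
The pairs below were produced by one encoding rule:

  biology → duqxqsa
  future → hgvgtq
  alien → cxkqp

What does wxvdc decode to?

Shifts by position in biology: pos 0: b→d (+2), pos 1: i→u (+12), pos 2: o→q (+2), pos 3: l→x (+12) — repeating every 2. A repeating key of period 2 is used — shifts +2, +12 over and over.
Undoing it on wxvdc: w−2=u, x−12=l, v−2=t, d−12=r, c−2=a.

ultra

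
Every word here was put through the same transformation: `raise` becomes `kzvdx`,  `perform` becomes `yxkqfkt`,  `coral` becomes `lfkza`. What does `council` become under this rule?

r(17)→k(10) and a(0)→z(25) fit y≡19x+25 (mod 26); the inverse of 19 mod 26 is 11. Each letter's alphabet position (a=0..z=25) is mapped through 19·x+25 mod 26 — an affine cipher.
Applying it to council: c(2)→19·2+25≡11=l; o(14)→19·14+25≡5=f; u(20)→19·20+25≡15=p; n(13)→19·13+25≡12=m; c(2)→19·2+25≡11=l; i(8)→19·8+25≡21=v; l(11)→19·11+25≡0=a (all mod 26).

lfpmlva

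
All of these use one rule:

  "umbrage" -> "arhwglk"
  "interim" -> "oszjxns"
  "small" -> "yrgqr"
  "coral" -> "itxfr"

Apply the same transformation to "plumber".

A repeating key of period 2 is used — shifts +6, +5 over and over.
On plumber: p+6=v, l+5=q, u+6=a, m+5=r, b+6=h, e+5=j, r+6=x.

vqarhjx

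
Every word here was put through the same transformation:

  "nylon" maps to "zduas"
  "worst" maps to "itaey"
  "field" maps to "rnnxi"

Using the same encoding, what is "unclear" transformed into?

gslxjjd

Shifts by position in nylon: pos 0: n→z (+12), pos 1: y→d (+5), pos 2: l→u (+9), pos 3: o→a (+12), pos 4: n→s (+5) — repeating every 3. The shifts repeat in a cycle of length 3: positions 0,1,… shift by +12, +5, +9, then the pattern repeats.
Applying it to unclear: u+12=g, n+5=s, c+9=l, l+12=x, e+5=j, a+9=j, r+12=d.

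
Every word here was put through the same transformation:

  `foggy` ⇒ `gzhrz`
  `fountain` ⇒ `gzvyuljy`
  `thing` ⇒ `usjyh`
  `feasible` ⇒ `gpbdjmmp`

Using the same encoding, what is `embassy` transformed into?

Shifts by position in foggy: pos 0: f→g (+1), pos 1: o→z (+11), pos 2: g→h (+1), pos 3: g→r (+11) — repeating every 2. A repeating key of period 2 is used — shifts +1, +11 over and over.
Applying it to embassy: e+1=f, m+11=x, b+1=c, a+11=l, s+1=t, s+11=d, y+1=z.

fxcltdz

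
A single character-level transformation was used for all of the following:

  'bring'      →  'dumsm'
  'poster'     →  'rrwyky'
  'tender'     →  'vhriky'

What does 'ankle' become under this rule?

cqoqk

In bring: b→d is +2, r→u is +3, i→m is +4, n→s is +5 — the shift increases by 1 each position. Each letter shifts forward by (position + 2), i.e. 2, 3, 4, … — the shift grows by one for each successive letter.
For ankle: a+2=c, n+3=q, k+4=o, l+5=q, e+6=k.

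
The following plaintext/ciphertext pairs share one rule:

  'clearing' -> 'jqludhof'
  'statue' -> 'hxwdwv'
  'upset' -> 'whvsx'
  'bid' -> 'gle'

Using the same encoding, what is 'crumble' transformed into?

hoepxuf

The output letters match the input read backwards, each shifted +3: clearing reversed is gniraelc. The word is reversed, then every letter is shifted forward by 3.
Applying it to crumble: reverse → elbmurc; then shift: e+3=h, l+3=o, b+3=e, m+3=p, u+3=x, r+3=u, c+3=f.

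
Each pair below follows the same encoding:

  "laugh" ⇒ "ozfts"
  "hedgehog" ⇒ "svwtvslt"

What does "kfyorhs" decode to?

Each pair mirrors across the alphabet (l↔o, a↔z, u↔f): positions sum to 25. Letters are reflected about the middle of the alphabet (position → 25−position): Atbash.
Reversing it on kfyorhs: k↔p, f↔u, y↔b, o↔l, r↔i, h↔s, s↔h.

publish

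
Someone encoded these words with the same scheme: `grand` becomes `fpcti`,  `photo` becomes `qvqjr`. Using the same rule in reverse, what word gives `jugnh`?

flesh

The output letters match the input read backwards, each shifted +2: grand reversed is dnarg. Read the word backwards and shift each letter +2.
Reversing it on jugnh: shift back: j−2=h, u−2=s, g−2=e, n−2=l, h−2=f → hself; then reverse → flesh.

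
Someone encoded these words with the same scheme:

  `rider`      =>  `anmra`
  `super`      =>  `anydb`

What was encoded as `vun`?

The output letters match the input read backwards, each shifted +9: rider reversed is redir. Read the word backwards and shift each letter +9.
Undoing it on vun: shift back: v−9=m, u−9=l, n−9=e → mle; then reverse → elm.

elm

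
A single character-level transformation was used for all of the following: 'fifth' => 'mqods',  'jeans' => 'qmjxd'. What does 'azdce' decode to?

trust

Each letter shifts forward by (position + 7), i.e. 7, 8, 9, … — the shift grows by one for each successive letter.
Reversing it on azdce: a−7=t, z−8=r, d−9=u, c−10=s, e−11=t.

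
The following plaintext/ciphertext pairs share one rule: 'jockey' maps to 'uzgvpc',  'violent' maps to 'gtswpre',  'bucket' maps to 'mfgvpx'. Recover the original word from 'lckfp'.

The shifts repeat in a cycle of length 3: positions 0,1,… shift by +11, +11, +4, then the pattern repeats.
Reversing it on lckfp: l−11=a, c−11=r, k−4=g, f−11=u, p−11=e.

argue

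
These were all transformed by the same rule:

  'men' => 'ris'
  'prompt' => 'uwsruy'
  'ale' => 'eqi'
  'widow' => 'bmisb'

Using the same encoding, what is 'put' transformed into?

uyy

Two shifts are in play — +4 for a/e/i/o/u, +5 for every other letter.
Applying it to put: p(cons)+5=u, u(vowel)+4=y, t(cons)+5=y.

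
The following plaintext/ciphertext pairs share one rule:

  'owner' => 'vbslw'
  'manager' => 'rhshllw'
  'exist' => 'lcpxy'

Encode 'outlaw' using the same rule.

vbyqhb

The shift depends on letter class: consonant w→b is +5, but vowel o→v is +7. Two shifts are in play — +7 for a/e/i/o/u, +5 for every other letter.
Applying it to outlaw: o(vowel)+7=v, u(vowel)+7=b, t(cons)+5=y, l(cons)+5=q, a(vowel)+7=h, w(cons)+5=b.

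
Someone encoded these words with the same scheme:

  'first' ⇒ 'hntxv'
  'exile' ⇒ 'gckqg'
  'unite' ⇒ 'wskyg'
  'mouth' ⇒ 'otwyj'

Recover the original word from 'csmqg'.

Shifts by position in first: pos 0: f→h (+2), pos 1: i→n (+5), pos 2: r→t (+2), pos 3: s→x (+5) — repeating every 2. It's a Vigenère-style cipher with numeric key [2,5]: position i shifts by key[i mod 2].
Reversing it on csmqg: c−2=a, s−5=n, m−2=k, q−5=l, g−2=e.

ankle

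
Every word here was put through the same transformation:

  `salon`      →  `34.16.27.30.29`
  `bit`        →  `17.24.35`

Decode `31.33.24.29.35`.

print

s is letter #19 and maps to 34: an offset of 15. Each letter is replaced by its alphabet position (a=1..z=26) + 15.
Decoding 31.33.24.29.35: 31→(31−15)÷1=16=p, 33→(33−15)÷1=18=r, 24→(24−15)÷1=9=i, 29→(29−15)÷1=14=n, 35→(35−15)÷1=20=t.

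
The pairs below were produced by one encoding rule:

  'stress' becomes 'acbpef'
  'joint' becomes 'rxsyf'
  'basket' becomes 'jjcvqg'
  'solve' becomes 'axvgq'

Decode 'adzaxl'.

supply

Letter i (0-indexed) is shifted by i+8, so successive shifts are 8, 9, 10, ….
Reversing it on adzaxl: a−8=s, d−9=u, z−10=p, a−11=p, x−12=l, l−13=y.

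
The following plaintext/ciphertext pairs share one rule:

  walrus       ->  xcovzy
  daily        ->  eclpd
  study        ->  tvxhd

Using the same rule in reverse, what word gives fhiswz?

In walrus: w→x is +1, a→c is +2, l→o is +3, r→v is +4 — the shift increases by 1 each position. Letter i (0-indexed) is shifted by i+1, so successive shifts are 1, 2, 3, ….
Reversing it on fhiswz: f−1=e, h−2=f, i−3=f, s−4=o, w−5=r, z−6=t.

effort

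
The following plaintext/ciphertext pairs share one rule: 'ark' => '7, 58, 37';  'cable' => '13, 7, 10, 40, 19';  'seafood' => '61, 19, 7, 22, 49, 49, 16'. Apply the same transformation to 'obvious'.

49, 10, 70, 31, 49, 67, 61

With a=1..z=26, the number is 3·pos + 4.
For obvious: o=15→49, b=2→10, v=22→70, i=9→31, o=15→49, u=21→67, s=19→61.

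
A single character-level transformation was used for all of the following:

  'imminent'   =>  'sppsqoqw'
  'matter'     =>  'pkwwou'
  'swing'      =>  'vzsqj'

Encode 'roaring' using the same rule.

The shift depends on letter class: consonant m→p is +3, but vowel i→s is +10. Vowels shift forward by 10 and consonants shift forward by 3.
On roaring: r(cons)+3=u, o(vowel)+10=y, a(vowel)+10=k, r(cons)+3=u, i(vowel)+10=s, n(cons)+3=q, g(cons)+3=j.

uykusqj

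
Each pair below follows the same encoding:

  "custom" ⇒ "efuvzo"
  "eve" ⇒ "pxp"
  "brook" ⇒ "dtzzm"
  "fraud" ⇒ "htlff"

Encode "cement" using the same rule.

epoppv

The rule splits by letter class: vowels +11, consonants +2.
For cement: c(cons)+2=e, e(vowel)+11=p, m(cons)+2=o, e(vowel)+11=p, n(cons)+2=p, t(cons)+2=v.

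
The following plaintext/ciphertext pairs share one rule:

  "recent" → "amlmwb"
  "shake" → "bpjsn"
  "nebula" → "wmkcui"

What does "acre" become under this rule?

jkam

It's a Vigenère-style cipher with numeric key [9,8]: position i shifts by key[i mod 2].
On acre: a+9=j, c+8=k, r+9=a, e+8=m.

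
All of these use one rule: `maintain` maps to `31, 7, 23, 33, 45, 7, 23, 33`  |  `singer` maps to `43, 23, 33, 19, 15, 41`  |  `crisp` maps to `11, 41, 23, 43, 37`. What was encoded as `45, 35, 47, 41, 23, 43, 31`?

m(#13)→31 and a(#1)→7: differences scale by 2, so n = 2·pos + 5. The formula is n = 2×(alphabet index, a=1) + 5.
Undoing it on 45, 35, 47, 41, 23, 43, 31: 45→(45−5)÷2=20=t, 35→(35−5)÷2=15=o, 47→(47−5)÷2=21=u, 41→(41−5)÷2=18=r, 23→(23−5)÷2=9=i, 43→(43−5)÷2=19=s, 31→(31−5)÷2=13=m.

tourism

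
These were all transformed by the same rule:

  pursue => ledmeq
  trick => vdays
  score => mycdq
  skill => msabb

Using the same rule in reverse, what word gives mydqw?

screw

p(15)→l(11) and u(20)→e(4) fit y≡9x+6 (mod 26); the inverse of 9 mod 26 is 3. Treating letters as 0–25, the rule is x ↦ 9x + 6 (mod 26).
Decoding mydqw: m(12)→3·(12−6)≡18=s; y(24)→3·(24−6)≡2=c; d(3)→3·(3−6)≡17=r; q(16)→3·(16−6)≡4=e; w(22)→3·(22−6)≡22=w (all mod 26).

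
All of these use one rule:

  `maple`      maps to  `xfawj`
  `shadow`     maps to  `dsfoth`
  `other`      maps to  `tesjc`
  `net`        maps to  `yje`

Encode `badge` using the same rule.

The shift depends on letter class: consonant m→x is +11, but vowel a→f is +5. Vowels shift forward by 5 and consonants shift forward by 11.
For badge: b(cons)+11=m, a(vowel)+5=f, d(cons)+11=o, g(cons)+11=r, e(vowel)+5=j.

mforj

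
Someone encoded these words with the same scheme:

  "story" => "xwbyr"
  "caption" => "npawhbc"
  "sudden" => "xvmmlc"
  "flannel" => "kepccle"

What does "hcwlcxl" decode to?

intense

s(18)→x(23) and t(19)→w(22) fit y≡25x+15 (mod 26); the inverse of 25 mod 26 is 25. Treating letters as 0–25, the rule is x ↦ 25x + 15 (mod 26).
Undoing it on hcwlcxl: h(7)→25·(7−15)≡8=i; c(2)→25·(2−15)≡13=n; w(22)→25·(22−15)≡19=t; l(11)→25·(11−15)≡4=e; c(2)→25·(2−15)≡13=n; x(23)→25·(23−15)≡18=s; l(11)→25·(11−15)≡4=e (all mod 26).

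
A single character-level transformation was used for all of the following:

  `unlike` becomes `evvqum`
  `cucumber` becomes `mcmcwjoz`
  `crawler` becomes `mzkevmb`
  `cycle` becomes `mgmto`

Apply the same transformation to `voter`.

Shifts by position in unlike: pos 0: u→e (+10), pos 1: n→v (+8), pos 2: l→v (+10), pos 3: i→q (+8) — repeating every 2. A repeating key of period 2 is used — shifts +10, +8 over and over.
For voter: v+10=f, o+8=w, t+10=d, e+8=m, r+10=b.

fwdmb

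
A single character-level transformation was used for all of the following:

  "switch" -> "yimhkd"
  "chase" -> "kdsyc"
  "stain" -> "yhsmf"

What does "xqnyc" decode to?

pulse

s(18)→y(24) and w(22)→i(8) fit y≡9x+18 (mod 26); the inverse of 9 mod 26 is 3. Treating letters as 0–25, the rule is x ↦ 9x + 18 (mod 26).
Decoding xqnyc: x(23)→3·(23−18)≡15=p; q(16)→3·(16−18)≡20=u; n(13)→3·(13−18)≡11=l; y(24)→3·(24−18)≡18=s; c(2)→3·(2−18)≡4=e (all mod 26).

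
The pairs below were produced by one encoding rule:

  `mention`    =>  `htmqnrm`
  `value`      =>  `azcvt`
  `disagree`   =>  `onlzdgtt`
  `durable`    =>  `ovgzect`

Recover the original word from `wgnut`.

This is an affine cipher: with a=0,…,z=25, each position x becomes (5x+25) mod 26.
Undoing it on wgnut: w(22)→21·(22−25)≡15=p; g(6)→21·(6−25)≡17=r; n(13)→21·(13−25)≡8=i; u(20)→21·(20−25)≡25=z; t(19)→21·(19−25)≡4=e (all mod 26).

prize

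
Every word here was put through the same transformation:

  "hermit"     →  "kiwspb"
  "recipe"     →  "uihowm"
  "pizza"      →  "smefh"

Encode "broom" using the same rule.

In hermit: h→k is +3, e→i is +4, r→w is +5, m→s is +6 — the shift increases by 1 each position. Each letter shifts forward by (position + 3), i.e. 3, 4, 5, … — the shift grows by one for each successive letter.
On broom: b+3=e, r+4=v, o+5=t, o+6=u, m+7=t.

evtut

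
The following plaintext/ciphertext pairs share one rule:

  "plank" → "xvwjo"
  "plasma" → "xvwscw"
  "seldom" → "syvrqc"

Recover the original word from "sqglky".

source

p(15)→x(23) and l(11)→v(21) fit y≡7x+22 (mod 26); the inverse of 7 mod 26 is 15. Treating letters as 0–25, the rule is x ↦ 7x + 22 (mod 26).
Decoding sqglky: s(18)→15·(18−22)≡18=s; q(16)→15·(16−22)≡14=o; g(6)→15·(6−22)≡20=u; l(11)→15·(11−22)≡17=r; k(10)→15·(10−22)≡2=c; y(24)→15·(24−22)≡4=e (all mod 26).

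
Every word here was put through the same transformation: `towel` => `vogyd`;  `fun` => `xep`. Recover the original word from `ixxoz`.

Two steps: reverse the string, then apply a Caesar shift of +10.
Reversing it on ixxoz: shift back: i−10=y, x−10=n, x−10=n, o−10=e, z−10=p → ynnep; then reverse → penny.

penny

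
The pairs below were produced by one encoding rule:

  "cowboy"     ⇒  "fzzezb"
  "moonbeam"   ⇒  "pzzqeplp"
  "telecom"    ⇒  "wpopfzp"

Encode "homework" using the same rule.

Vowels shift forward by 11 and consonants shift forward by 3.
For homework: h(cons)+3=k, o(vowel)+11=z, m(cons)+3=p, e(vowel)+11=p, w(cons)+3=z, o(vowel)+11=z, r(cons)+3=u, k(cons)+3=n.

kzppzzun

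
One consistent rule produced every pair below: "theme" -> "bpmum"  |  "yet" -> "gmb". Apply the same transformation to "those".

bpwam

Compare letters: t→b is +8, h→p is +8, e→m is +8 — a constant shift. This is a Caesar cipher with shift 8.
On those: t+8=b, h+8=p, o+8=w, s+8=a, e+8=m.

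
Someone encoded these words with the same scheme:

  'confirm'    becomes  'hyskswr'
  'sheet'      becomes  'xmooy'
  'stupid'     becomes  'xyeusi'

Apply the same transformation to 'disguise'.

The shift depends on letter class: consonant c→h is +5, but vowel o→y is +10. The rule splits by letter class: vowels +10, consonants +5.
For disguise: d(cons)+5=i, i(vowel)+10=s, s(cons)+5=x, g(cons)+5=l, u(vowel)+10=e, i(vowel)+10=s, s(cons)+5=x, e(vowel)+10=o.

isxlesxo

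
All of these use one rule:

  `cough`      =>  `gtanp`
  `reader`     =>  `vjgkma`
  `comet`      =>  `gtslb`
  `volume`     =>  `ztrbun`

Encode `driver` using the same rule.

hwocma

The shift increases by 1 at each position, starting from +4: 4, 5, 6, ….
For driver: d+4=h, r+5=w, i+6=o, v+7=c, e+8=m, r+9=a.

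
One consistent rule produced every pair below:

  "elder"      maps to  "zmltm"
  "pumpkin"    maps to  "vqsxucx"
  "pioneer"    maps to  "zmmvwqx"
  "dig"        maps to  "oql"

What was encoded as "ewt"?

The output letters match the input read backwards, each shifted +8: elder reversed is redle. The word is reversed, then every letter is shifted forward by 8.
Reversing it on ewt: shift back: e−8=w, w−8=o, t−8=l → wol; then reverse → low.

low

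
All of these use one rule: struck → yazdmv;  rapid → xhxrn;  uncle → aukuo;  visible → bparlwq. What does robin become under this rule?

In struck: s→y is +6, t→a is +7, r→z is +8, u→d is +9 — the shift increases by 1 each position. The shift increases by 1 at each position, starting from +6: 6, 7, 8, ….
For robin: r+6=x, o+7=v, b+8=j, i+9=r, n+10=x.

xvjrx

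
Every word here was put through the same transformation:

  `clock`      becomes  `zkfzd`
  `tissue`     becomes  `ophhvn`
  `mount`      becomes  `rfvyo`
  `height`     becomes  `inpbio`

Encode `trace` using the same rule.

c(2)→z(25) and l(11)→k(10) fit y≡7x+11 (mod 26); the inverse of 7 mod 26 is 15. This is an affine cipher: with a=0,…,z=25, each position x becomes (7x+11) mod 26.
For trace: t(19)→7·19+11≡14=o; r(17)→7·17+11≡0=a; a(0)→7·0+11≡11=l; c(2)→7·2+11≡25=z; e(4)→7·4+11≡13=n (all mod 26).

oalzn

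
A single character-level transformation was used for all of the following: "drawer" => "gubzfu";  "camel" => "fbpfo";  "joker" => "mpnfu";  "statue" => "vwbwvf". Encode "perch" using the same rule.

Two shifts are in play — +1 for a/e/i/o/u, +3 for every other letter.
On perch: p(cons)+3=s, e(vowel)+1=f, r(cons)+3=u, c(cons)+3=f, h(cons)+3=k.

sfufk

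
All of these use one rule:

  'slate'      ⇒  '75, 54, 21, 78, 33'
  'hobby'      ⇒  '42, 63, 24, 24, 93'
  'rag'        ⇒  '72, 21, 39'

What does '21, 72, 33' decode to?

s(#19)→75 and l(#12)→54: differences scale by 3, so n = 3·pos + 18. The formula is n = 3×(alphabet index, a=1) + 18.
Decoding 21, 72, 33: 21→(21−18)÷3=1=a, 72→(72−18)÷3=18=r, 33→(33−18)÷3=5=e.

are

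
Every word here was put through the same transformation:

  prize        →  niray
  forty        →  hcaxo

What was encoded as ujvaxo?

formal

The output letters match the input read backwards, each shifted +9: prize reversed is ezirp. Two steps: reverse the string, then apply a Caesar shift of +9.
Reversing it on ujvaxo: shift back: u−9=l, j−9=a, v−9=m, a−9=r, x−9=o, o−9=f → lamrof; then reverse → formal.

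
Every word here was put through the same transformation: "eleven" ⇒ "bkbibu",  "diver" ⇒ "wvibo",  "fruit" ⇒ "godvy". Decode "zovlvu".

origin

Each letter's alphabet position (a=0..z=25) is mapped through 5·x+7 mod 26 — an affine cipher.
Undoing it on zovlvu: z(25)→21·(25−7)≡14=o; o(14)→21·(14−7)≡17=r; v(21)→21·(21−7)≡8=i; l(11)→21·(11−7)≡6=g; v(21)→21·(21−7)≡8=i; u(20)→21·(20−7)≡13=n (all mod 26).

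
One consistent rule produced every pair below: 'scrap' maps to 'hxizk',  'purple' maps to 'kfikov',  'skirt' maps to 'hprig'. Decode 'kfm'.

Letters are reflected about the middle of the alphabet (position → 25−position): Atbash.
Decoding kfm: k↔p, f↔u, m↔n.

pun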